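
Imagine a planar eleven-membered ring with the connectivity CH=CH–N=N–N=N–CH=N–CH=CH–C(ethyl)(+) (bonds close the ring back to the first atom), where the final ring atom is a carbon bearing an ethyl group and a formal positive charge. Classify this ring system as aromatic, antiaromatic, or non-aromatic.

Aromatic

Every ring atom contributes a p orbital perpendicular to the ring (the double-bond atoms are sp², each contributing one p electron; each =N– nitrogen is pyridine-type (lone pair in the sp² plane, one electron in the p orbital); the carbocation has an empty p orbital), so the π system is cyclic and fully conjugated.
π-electron count: 5 × 2 = 10 from the double-bond units + 0 from the C(ethyl)(+) atom = 10.
That gives a 4n+2 count (10, n = 2).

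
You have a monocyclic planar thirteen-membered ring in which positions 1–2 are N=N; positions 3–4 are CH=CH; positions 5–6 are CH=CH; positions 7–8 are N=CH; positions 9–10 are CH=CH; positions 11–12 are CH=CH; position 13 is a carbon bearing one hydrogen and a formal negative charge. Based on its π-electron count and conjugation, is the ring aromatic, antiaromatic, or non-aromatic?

Aromatic

Check conjugation: each doubly-bonded ring atom is sp² with one p-orbital electron; each =N– nitrogen is pyridine-type (lone pair in the sp² plane, one electron in the p orbital); the carbanion's lone pair occupies the p orbital — every position has a p orbital, so the cyclic π system is continuous.
Tallying contributions gives 6 × 2 = 12 from the double-bond units + 2 from the CH(-) atom = 14.
14 = 4(3) + 2, which satisfies Hückel's 4n+2 rule.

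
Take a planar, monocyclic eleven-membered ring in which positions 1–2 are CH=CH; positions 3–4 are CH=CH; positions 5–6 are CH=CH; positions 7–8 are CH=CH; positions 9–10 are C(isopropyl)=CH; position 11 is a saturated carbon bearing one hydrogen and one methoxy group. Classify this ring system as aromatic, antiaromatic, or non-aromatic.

At the CH(methoxy) position, that saturated carbon is sp³ and has no p orbital in the ring π system; the ring's p-orbital overlap is broken there.
Hückel's rule only applies to fully conjugated rings, so this one is simply non-aromatic.

Non-aromatic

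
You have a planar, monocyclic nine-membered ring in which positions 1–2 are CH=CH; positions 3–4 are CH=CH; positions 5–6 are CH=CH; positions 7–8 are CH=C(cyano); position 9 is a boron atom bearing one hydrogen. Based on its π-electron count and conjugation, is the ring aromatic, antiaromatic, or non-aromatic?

Antiaromatic

All ring atoms are sp² and supply a p orbital to the ring (each doubly-bonded ring atom is sp² with one p-orbital electron; the boron has an empty p orbital); the conjugation is uninterrupted.
π-electron count: 4 × 2 = 8 from the double-bond units + 0 from the BH atom = 8.
A 4n π count (8, n = 2) in a planar conjugated ring means antiaromatic.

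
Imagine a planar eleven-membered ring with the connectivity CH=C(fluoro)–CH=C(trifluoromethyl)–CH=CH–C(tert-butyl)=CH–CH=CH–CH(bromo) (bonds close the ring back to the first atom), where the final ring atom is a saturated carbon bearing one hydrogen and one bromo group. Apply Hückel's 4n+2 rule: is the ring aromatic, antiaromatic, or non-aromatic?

Non-aromatic

Because that saturated carbon is sp³ and has no p orbital in the ring π system at the CH(bromo) position, the π system cannot extend all the way around the ring.
Hückel's rule only applies to fully conjugated rings, so this one is simply non-aromatic.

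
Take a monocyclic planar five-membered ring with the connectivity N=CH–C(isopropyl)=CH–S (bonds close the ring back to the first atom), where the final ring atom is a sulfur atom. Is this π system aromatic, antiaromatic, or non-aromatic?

Aromatic

The p orbitals form a continuous loop: the double-bond atoms are sp², each contributing one p electron; each sp² =N– keeps its lone pair in-plane and puts one electron into the π system; the sulfur donates one lone pair from its p orbital. The ring is fully conjugated.
Adding the contributions, 2 × 2 = 4 from the double-bond units + 2 from the S atom = 6.
Since 6 = 4·1 + 2, the ring meets the 4n+2 criterion.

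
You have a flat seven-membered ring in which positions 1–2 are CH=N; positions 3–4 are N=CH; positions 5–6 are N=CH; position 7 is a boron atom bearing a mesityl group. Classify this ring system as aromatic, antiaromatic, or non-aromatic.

Aromatic

All ring atoms are sp² and supply a p orbital to the ring (each doubly-bonded ring atom is sp² with one p-orbital electron; each =N– nitrogen is pyridine-type (lone pair in the sp² plane, one electron in the p orbital); the boron has an empty p orbital); the conjugation is uninterrupted.
Counting π electrons: 3 × 2 = 6 from the double-bond units + 0 from the B(mesityl) atom = 6.
That gives a 4n+2 count (6, n = 1).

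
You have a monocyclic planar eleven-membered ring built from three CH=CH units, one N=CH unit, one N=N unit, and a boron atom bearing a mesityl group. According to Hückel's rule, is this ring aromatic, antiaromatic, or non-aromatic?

Aromatic

Check conjugation: each doubly-bonded ring atom is sp² with one p-orbital electron; each =N– nitrogen is pyridine-type (lone pair in the sp² plane, one electron in the p orbital); the boron has an empty p orbital — every position has a p orbital, so the cyclic π system is continuous.
Counting π electrons: 5 × 2 = 10 from the double-bond units + 0 from the B(mesityl) atom = 10.
Since 10 = 4·2 + 2, the ring meets the 4n+2 criterion.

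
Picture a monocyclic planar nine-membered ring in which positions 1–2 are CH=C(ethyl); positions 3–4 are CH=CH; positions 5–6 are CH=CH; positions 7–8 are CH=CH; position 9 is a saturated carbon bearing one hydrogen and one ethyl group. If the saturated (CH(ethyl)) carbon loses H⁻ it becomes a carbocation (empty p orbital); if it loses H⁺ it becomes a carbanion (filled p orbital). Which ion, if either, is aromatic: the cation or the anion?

The anion

In either ion the ring is fully conjugated: every atom, including the new sp² carbon, supplies a p orbital.
Cation: 4 × 2 + 0 = 8 π electrons → 4(2), antiaromatic.
Anion: 4 × 2 + 2 = 10 π electrons → 4(2)+2, aromatic.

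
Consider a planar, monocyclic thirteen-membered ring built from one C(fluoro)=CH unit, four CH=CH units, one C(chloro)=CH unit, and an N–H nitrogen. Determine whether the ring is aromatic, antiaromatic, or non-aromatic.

Aromatic

Check conjugation: each doubly-bonded ring atom is sp² with one p-orbital electron; the pyrrole-type nitrogen donates its lone pair from the p orbital — every position has a p orbital, so the cyclic π system is continuous.
Counting π electrons: 6 × 2 = 12 from the double-bond units + 2 from the NH atom = 14.
14 = 4(3) + 2, which satisfies Hückel's 4n+2 rule.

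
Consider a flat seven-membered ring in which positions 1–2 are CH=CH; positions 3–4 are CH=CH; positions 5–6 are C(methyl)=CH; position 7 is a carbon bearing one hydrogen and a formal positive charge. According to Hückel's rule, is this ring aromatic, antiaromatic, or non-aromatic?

Every ring atom contributes a p orbital perpendicular to the ring (every atom in a ring double bond is sp² and brings one electron to the p orbital; the carbocation has an empty p orbital), so the π system is cyclic and fully conjugated.
Adding the contributions, 3 × 2 = 6 from the double-bond units + 0 from the CH(+) atom = 6.
6 = 4(1) + 2, which satisfies Hückel's 4n+2 rule.

Aromatic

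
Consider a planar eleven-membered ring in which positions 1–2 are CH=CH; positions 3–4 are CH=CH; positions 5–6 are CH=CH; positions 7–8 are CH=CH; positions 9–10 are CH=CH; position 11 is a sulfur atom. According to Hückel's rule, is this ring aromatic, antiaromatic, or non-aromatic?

Antiaromatic

The p orbitals form a continuous loop: the double-bond atoms are sp², each contributing one p electron; the sulfur donates one lone pair from its p orbital. The ring is fully conjugated.
Tallying contributions gives 5 × 2 = 10 from the double-bond units + 2 from the S atom = 12.
With 12 = 4·3 π electrons, Hückel's rule classifies the planar ring as antiaromatic.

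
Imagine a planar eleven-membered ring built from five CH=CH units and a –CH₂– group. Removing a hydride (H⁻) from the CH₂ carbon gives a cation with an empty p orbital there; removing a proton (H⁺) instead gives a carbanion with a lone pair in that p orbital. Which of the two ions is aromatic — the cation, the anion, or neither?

The cation

Once that carbon is sp², every ring atom has a p orbital and both ions are fully conjugated.
Cation: 5 × 2 + 0 = 10 π electrons → 4(2)+2, aromatic.
Anion: 5 × 2 + 2 = 12 π electrons → 4(3), antiaromatic.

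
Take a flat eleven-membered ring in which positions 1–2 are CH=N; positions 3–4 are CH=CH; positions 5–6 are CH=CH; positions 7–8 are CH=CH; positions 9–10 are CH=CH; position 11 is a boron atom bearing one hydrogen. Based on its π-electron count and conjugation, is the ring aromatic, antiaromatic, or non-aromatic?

Aromatic

Check conjugation: the double-bond atoms are sp², each contributing one p electron; the doubly-bonded nitrogens are pyridine-type — their lone pairs lie in the ring plane, leaving one electron in the p orbital; the boron has an empty p orbital — every position has a p orbital, so the cyclic π system is continuous.
π-electron count: 5 × 2 = 10 from the double-bond units + 0 from the BH atom = 10.
10 = 4(2) + 2, which satisfies Hückel's 4n+2 rule.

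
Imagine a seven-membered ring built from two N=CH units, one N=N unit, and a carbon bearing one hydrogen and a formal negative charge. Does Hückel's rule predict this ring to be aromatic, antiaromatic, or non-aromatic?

Antiaromatic

Every ring atom contributes a p orbital perpendicular to the ring (every atom in a ring double bond is sp² and brings one electron to the p orbital; the doubly-bonded nitrogens are pyridine-type — their lone pairs lie in the ring plane, leaving one electron in the p orbital; the carbanion's lone pair occupies the p orbital), so the π system is cyclic and fully conjugated.
Counting π electrons: 3 × 2 = 6 from the double-bond units + 2 from the CH(-) atom = 8.
8 is a 4n count (n = 2), so the planar conjugated ring is antiaromatic.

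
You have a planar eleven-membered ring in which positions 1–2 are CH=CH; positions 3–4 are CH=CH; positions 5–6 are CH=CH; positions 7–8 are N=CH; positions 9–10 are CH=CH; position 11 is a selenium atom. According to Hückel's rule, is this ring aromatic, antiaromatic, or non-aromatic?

Antiaromatic

Every ring atom contributes a p orbital perpendicular to the ring (the double-bond atoms are sp², each contributing one p electron; each =N– nitrogen is pyridine-type (lone pair in the sp² plane, one electron in the p orbital); the selenium donates one lone pair from its p orbital), so the π system is cyclic and fully conjugated.
Tallying contributions gives 5 × 2 = 10 from the double-bond units + 2 from the Se atom = 12.
12 is a 4n count (n = 3), so the planar conjugated ring is antiaromatic.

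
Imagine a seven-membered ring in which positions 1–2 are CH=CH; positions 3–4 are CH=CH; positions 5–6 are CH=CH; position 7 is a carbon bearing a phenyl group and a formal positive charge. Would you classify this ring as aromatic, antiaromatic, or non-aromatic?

All ring atoms are sp² and supply a p orbital to the ring (each doubly-bonded ring atom is sp² with one p-orbital electron; the carbocation has an empty p orbital); the conjugation is uninterrupted.
π-electron count: 3 × 2 = 6 from the double-bond units + 0 from the C(phenyl)(+) atom = 6.
6 = 4(1) + 2, which satisfies Hückel's 4n+2 rule.

Aromatic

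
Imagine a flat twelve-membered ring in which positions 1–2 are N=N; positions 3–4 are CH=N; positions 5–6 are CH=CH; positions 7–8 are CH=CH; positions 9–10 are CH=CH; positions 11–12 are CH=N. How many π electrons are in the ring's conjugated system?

Check conjugation: every atom in a ring double bond is sp² and brings one electron to the p orbital; the doubly-bonded nitrogens are pyridine-type — their lone pairs lie in the ring plane, leaving one electron in the p orbital — every position has a p orbital, so the cyclic π system is continuous.
Tallying contributions gives 6 × 2 = 12 from the 6 double-bond units.

12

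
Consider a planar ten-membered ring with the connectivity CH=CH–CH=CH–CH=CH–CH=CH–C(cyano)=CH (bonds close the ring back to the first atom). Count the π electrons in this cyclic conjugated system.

The p orbitals form a continuous loop: every atom in a ring double bond is sp² and brings one electron to the p orbital. The ring is fully conjugated.
Tallying contributions gives 5 × 2 = 10 from the 5 double-bond units.

10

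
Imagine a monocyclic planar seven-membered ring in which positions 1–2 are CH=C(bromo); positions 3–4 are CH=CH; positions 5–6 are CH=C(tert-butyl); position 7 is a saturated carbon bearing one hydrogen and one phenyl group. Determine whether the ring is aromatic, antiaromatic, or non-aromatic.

The CH(phenyl) position has four σ bonds — that saturated carbon is sp³ and has no p orbital in the ring π system — so the cyclic conjugation is interrupted.
Hückel's rule only applies to fully conjugated rings, so this one is simply non-aromatic.

Non-aromatic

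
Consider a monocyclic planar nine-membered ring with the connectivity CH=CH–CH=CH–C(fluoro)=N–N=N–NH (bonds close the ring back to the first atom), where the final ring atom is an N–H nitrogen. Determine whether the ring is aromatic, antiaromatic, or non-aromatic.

Every ring atom contributes a p orbital perpendicular to the ring (the double-bond atoms are sp², each contributing one p electron; each =N– nitrogen is pyridine-type (lone pair in the sp² plane, one electron in the p orbital); the pyrrole-type nitrogen donates its lone pair from the p orbital), so the π system is cyclic and fully conjugated.
Tallying contributions gives 4 × 2 = 8 from the double-bond units + 2 from the NH atom = 10.
Since 10 = 4·2 + 2, the ring meets the 4n+2 criterion.

Aromatic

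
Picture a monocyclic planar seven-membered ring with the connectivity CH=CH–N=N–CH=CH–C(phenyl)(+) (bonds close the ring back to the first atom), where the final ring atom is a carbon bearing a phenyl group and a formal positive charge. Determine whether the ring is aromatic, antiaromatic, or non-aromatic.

Check conjugation: the double-bond atoms are sp², each contributing one p electron; each =N– nitrogen is pyridine-type (lone pair in the sp² plane, one electron in the p orbital); the carbocation has an empty p orbital — every position has a p orbital, so the cyclic π system is continuous.
π-electron count: 3 × 2 = 6 from the double-bond units + 0 from the C(phenyl)(+) atom = 6.
Since 6 = 4·1 + 2, the ring meets the 4n+2 criterion.

Aromatic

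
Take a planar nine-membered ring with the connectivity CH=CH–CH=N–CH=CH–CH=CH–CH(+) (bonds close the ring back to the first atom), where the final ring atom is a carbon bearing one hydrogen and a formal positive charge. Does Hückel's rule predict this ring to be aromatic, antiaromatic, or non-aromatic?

All ring atoms are sp² and supply a p orbital to the ring (every atom in a ring double bond is sp² and brings one electron to the p orbital; the doubly-bonded nitrogens are pyridine-type — their lone pairs lie in the ring plane, leaving one electron in the p orbital; the carbocation has an empty p orbital); the conjugation is uninterrupted.
Counting π electrons: 4 × 2 = 8 from the double-bond units + 0 from the CH(+) atom = 8.
8 = 4(2); a planar, fully conjugated 4n system is antiaromatic.

Antiaromatic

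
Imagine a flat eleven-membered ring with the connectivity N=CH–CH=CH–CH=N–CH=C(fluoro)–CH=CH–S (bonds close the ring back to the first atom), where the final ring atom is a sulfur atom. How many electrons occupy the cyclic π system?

The p orbitals form a continuous loop: each doubly-bonded ring atom is sp² with one p-orbital electron; each sp² =N– keeps its lone pair in-plane and puts one electron into the π system; the sulfur donates one lone pair from its p orbital. The ring is fully conjugated.
Adding the contributions, 5 × 2 = 10 from the double-bond units + 2 from the S atom = 12.

12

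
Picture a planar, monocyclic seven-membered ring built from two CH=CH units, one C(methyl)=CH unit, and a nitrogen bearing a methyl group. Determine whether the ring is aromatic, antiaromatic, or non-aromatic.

All ring atoms are sp² and supply a p orbital to the ring (the double-bond atoms are sp², each contributing one p electron; the pyrrole-type nitrogen donates its lone pair from the p orbital); the conjugation is uninterrupted.
Adding the contributions, 3 × 2 = 6 from the double-bond units + 2 from the N(methyl) atom = 8.
8 = 4(2); a planar, fully conjugated 4n system is antiaromatic.

Antiaromatic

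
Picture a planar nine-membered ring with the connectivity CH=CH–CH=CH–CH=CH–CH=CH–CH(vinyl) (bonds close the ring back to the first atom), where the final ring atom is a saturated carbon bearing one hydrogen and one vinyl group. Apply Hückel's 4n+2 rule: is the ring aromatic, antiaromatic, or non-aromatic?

The CH(vinyl) position has four σ bonds — that saturated carbon is sp³ and has no p orbital in the ring π system — so the cyclic conjugation is interrupted.
Without a continuous loop of overlapping p orbitals the Hückel electron count never comes into play.

Non-aromatic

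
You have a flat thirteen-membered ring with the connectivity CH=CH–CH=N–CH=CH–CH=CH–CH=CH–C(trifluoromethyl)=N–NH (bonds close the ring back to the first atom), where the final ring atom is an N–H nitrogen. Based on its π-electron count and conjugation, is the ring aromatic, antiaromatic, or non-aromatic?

The p orbitals form a continuous loop: the double-bond atoms are sp², each contributing one p electron; the doubly-bonded nitrogens are pyridine-type — their lone pairs lie in the ring plane, leaving one electron in the p orbital; the pyrrole-type nitrogen donates its lone pair from the p orbital. The ring is fully conjugated.
π-electron count: 6 × 2 = 12 from the double-bond units + 2 from the NH atom = 14.
Since 14 = 4·3 + 2, the ring meets the 4n+2 criterion.

Aromatic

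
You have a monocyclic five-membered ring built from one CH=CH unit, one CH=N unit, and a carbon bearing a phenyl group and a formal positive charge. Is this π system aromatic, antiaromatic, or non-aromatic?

Antiaromatic

The p orbitals form a continuous loop: each doubly-bonded ring atom is sp² with one p-orbital electron; each =N– nitrogen is pyridine-type (lone pair in the sp² plane, one electron in the p orbital); the carbocation has an empty p orbital. The ring is fully conjugated.
π-electron count: 2 × 2 = 4 from the double-bond units + 0 from the C(phenyl)(+) atom = 4.
4 is a 4n count (n = 1), so the planar conjugated ring is antiaromatic.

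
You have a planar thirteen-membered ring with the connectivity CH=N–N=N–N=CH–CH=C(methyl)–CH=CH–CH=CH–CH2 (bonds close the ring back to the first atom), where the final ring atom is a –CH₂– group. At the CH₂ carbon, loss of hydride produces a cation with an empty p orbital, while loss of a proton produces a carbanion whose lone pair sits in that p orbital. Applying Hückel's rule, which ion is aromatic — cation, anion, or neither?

Once that carbon is sp², every ring atom has a p orbital and both ions are fully conjugated.
Cation: 6 × 2 + 0 = 12 π electrons → 4(3), antiaromatic.
Anion: 6 × 2 + 2 = 14 π electrons → 4(3)+2, aromatic.

The anion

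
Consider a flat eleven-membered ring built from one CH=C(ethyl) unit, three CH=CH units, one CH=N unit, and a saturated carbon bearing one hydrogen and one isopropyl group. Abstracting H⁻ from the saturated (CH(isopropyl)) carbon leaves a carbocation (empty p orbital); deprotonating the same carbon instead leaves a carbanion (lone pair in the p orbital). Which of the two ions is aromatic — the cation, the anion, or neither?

The cation

In both ions every ring atom is sp² and contributes a p orbital, so both rings are fully conjugated.
Cation: 5 × 2 + 0 = 10 π electrons → 4(2)+2, aromatic.
Anion: 5 × 2 + 2 = 12 π electrons → 4(3), antiaromatic.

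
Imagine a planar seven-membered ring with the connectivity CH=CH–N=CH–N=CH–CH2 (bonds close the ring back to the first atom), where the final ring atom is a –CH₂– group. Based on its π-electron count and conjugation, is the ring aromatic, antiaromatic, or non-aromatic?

Non-aromatic

Because the tetrahedral CH₂ carbon is sp³ and has no p orbital in the ring π system at the CH2 position, the π system cannot extend all the way around the ring.
Broken conjugation rules out both aromaticity and antiaromaticity.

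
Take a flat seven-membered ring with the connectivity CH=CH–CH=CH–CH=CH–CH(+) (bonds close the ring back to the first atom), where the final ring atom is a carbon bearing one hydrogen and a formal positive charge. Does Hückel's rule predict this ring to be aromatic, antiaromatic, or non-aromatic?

The p orbitals form a continuous loop: each doubly-bonded ring atom is sp² with one p-orbital electron; the carbocation has an empty p orbital. The ring is fully conjugated.
π-electron count: 3 × 2 = 6 from the double-bond units + 0 from the CH(+) atom = 6.
6 = 4(1) + 2, which satisfies Hückel's 4n+2 rule.
(This ring is the tropylium cation.)

Aromatic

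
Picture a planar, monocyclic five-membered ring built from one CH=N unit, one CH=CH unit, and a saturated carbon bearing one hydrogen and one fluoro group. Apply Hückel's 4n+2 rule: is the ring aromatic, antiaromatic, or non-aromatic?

The CH(fluoro) position has four σ bonds — that saturated carbon is sp³ and has no p orbital in the ring π system — so the cyclic conjugation is interrupted.
Broken conjugation rules out both aromaticity and antiaromaticity.

Non-aromatic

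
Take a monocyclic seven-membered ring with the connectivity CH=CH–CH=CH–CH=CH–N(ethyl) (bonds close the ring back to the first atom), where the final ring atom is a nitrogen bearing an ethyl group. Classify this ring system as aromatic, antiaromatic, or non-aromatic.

The p orbitals form a continuous loop: every atom in a ring double bond is sp² and brings one electron to the p orbital; the pyrrole-type nitrogen donates its lone pair from the p orbital. The ring is fully conjugated.
Counting π electrons: 3 × 2 = 6 from the double-bond units + 2 from the N(ethyl) atom = 8.
With 8 = 4·2 π electrons, Hückel's rule classifies the planar ring as antiaromatic.

Antiaromatic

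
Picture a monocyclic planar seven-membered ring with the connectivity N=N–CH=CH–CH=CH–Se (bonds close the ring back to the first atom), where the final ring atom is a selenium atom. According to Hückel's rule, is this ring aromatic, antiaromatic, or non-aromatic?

Check conjugation: the double-bond atoms are sp², each contributing one p electron; each sp² =N– keeps its lone pair in-plane and puts one electron into the π system; the selenium donates one lone pair from its p orbital — every position has a p orbital, so the cyclic π system is continuous.
Tallying contributions gives 3 × 2 = 6 from the double-bond units + 2 from the Se atom = 8.
8 = 4(2); a planar, fully conjugated 4n system is antiaromatic.

Antiaromatic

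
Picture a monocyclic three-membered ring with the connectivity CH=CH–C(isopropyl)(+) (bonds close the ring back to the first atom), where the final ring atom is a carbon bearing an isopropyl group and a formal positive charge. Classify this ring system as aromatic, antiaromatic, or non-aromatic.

All ring atoms are sp² and supply a p orbital to the ring (each doubly-bonded ring atom is sp² with one p-orbital electron; the carbocation has an empty p orbital); the conjugation is uninterrupted.
π-electron count: 1 × 2 = 2 from the double-bond unit + 0 from the C(isopropyl)(+) atom = 2.
Since 2 = 4·0 + 2, the ring meets the 4n+2 criterion.

Aromatic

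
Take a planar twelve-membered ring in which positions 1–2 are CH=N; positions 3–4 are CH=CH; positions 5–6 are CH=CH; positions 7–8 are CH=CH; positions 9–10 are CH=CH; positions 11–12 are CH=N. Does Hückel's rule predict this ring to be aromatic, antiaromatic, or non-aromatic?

Every ring atom contributes a p orbital perpendicular to the ring (every atom in a ring double bond is sp² and brings one electron to the p orbital; each =N– nitrogen is pyridine-type (lone pair in the sp² plane, one electron in the p orbital)), so the π system is cyclic and fully conjugated.
Adding the contributions, 6 × 2 = 12 from the 6 double-bond units.
With 12 = 4·3 π electrons, Hückel's rule classifies the planar ring as antiaromatic.

Antiaromatic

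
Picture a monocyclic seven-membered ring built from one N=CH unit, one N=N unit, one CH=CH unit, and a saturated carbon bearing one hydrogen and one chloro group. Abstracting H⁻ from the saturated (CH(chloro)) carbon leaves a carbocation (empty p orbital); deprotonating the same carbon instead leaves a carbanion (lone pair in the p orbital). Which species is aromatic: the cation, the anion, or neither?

In either ion the ring is fully conjugated: every atom, including the new sp² carbon, supplies a p orbital.
Cation: 3 × 2 + 0 = 6 π electrons → 4(1)+2, aromatic.
Anion: 3 × 2 + 2 = 8 π electrons → 4(2), antiaromatic.

The cation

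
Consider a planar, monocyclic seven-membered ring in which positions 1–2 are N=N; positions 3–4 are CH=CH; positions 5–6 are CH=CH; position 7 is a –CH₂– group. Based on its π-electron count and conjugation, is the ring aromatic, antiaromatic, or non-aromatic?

The CH2 carbon is saturated: the tetrahedral CH₂ carbon is sp³ and has no p orbital in the ring π system. Conjugation is not continuous around the ring.
Hückel's rule only applies to fully conjugated rings, so this one is simply non-aromatic.

Non-aromatic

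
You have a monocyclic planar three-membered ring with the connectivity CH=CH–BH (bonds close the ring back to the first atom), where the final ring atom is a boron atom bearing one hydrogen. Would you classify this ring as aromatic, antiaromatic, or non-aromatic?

Aromatic

All ring atoms are sp² and supply a p orbital to the ring (the double-bond atoms are sp², each contributing one p electron; the boron has an empty p orbital); the conjugation is uninterrupted.
Tallying contributions gives 1 × 2 = 2 from the double-bond unit + 0 from the BH atom = 2.
2 = 4(0) + 2, which satisfies Hückel's 4n+2 rule.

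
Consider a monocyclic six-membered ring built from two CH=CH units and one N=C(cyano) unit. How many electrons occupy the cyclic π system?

6

Every ring atom contributes a p orbital perpendicular to the ring (each doubly-bonded ring atom is sp² with one p-orbital electron; each sp² =N– keeps its lone pair in-plane and puts one electron into the π system), so the π system is cyclic and fully conjugated.
π-electron count: 3 × 2 = 6 from the 3 double-bond units.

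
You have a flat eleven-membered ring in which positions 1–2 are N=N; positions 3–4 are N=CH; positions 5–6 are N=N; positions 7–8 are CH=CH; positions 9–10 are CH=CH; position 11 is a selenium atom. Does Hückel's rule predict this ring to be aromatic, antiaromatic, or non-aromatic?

Antiaromatic

The p orbitals form a continuous loop: every atom in a ring double bond is sp² and brings one electron to the p orbital; each sp² =N– keeps its lone pair in-plane and puts one electron into the π system; the selenium donates one lone pair from its p orbital. The ring is fully conjugated.
Counting π electrons: 5 × 2 = 10 from the double-bond units + 2 from the Se atom = 12.
With 12 = 4·3 π electrons, Hückel's rule classifies the planar ring as antiaromatic.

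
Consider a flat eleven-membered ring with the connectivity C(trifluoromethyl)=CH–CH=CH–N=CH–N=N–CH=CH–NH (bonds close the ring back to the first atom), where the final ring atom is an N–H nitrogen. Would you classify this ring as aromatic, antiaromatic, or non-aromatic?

Check conjugation: each doubly-bonded ring atom is sp² with one p-orbital electron; the doubly-bonded nitrogens are pyridine-type — their lone pairs lie in the ring plane, leaving one electron in the p orbital; the pyrrole-type nitrogen donates its lone pair from the p orbital — every position has a p orbital, so the cyclic π system is continuous.
π-electron count: 5 × 2 = 10 from the double-bond units + 2 from the NH atom = 12.
12 is a 4n count (n = 3), so the planar conjugated ring is antiaromatic.

Antiaromatic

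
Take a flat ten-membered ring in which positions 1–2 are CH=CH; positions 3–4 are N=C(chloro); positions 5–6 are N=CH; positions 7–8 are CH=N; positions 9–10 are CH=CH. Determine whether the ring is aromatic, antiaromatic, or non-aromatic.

Aromatic

Every ring atom contributes a p orbital perpendicular to the ring (each doubly-bonded ring atom is sp² with one p-orbital electron; the doubly-bonded nitrogens are pyridine-type — their lone pairs lie in the ring plane, leaving one electron in the p orbital), so the π system is cyclic and fully conjugated.
Tallying contributions gives 5 × 2 = 10 from the 5 double-bond units.
That gives a 4n+2 count (10, n = 2).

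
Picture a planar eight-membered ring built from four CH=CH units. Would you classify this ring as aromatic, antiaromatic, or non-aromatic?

Antiaromatic

The p orbitals form a continuous loop: the double-bond atoms are sp², each contributing one p electron. The ring is fully conjugated.
Adding the contributions, 4 × 2 = 8 from the 4 double-bond units.
A 4n π count (8, n = 2) in a planar conjugated ring means antiaromatic.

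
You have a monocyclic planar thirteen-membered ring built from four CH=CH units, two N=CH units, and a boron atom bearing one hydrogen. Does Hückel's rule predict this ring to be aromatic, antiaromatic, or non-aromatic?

Antiaromatic

Check conjugation: the double-bond atoms are sp², each contributing one p electron; each sp² =N– keeps its lone pair in-plane and puts one electron into the π system; the boron has an empty p orbital — every position has a p orbital, so the cyclic π system is continuous.
Tallying contributions gives 6 × 2 = 12 from the double-bond units + 0 from the BH atom = 12.
With 12 = 4·3 π electrons, Hückel's rule classifies the planar ring as antiaromatic.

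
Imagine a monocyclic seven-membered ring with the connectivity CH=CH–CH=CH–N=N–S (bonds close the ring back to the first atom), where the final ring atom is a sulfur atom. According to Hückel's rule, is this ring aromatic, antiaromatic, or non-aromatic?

Antiaromatic

The p orbitals form a continuous loop: each doubly-bonded ring atom is sp² with one p-orbital electron; each sp² =N– keeps its lone pair in-plane and puts one electron into the π system; the sulfur donates one lone pair from its p orbital. The ring is fully conjugated.
π-electron count: 3 × 2 = 6 from the double-bond units + 2 from the S atom = 8.
8 = 4(2); a planar, fully conjugated 4n system is antiaromatic.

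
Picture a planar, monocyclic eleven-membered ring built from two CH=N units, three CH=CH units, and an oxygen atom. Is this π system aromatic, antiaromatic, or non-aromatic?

Antiaromatic

All ring atoms are sp² and supply a p orbital to the ring (the double-bond atoms are sp², each contributing one p electron; each =N– nitrogen is pyridine-type (lone pair in the sp² plane, one electron in the p orbital); the oxygen donates one lone pair from its p orbital); the conjugation is uninterrupted.
Tallying contributions gives 5 × 2 = 10 from the double-bond units + 2 from the O atom = 12.
12 is a 4n count (n = 3), so the planar conjugated ring is antiaromatic.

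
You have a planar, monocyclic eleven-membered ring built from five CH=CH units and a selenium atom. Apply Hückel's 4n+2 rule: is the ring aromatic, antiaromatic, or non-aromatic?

Every ring atom contributes a p orbital perpendicular to the ring (every atom in a ring double bond is sp² and brings one electron to the p orbital; the selenium donates one lone pair from its p orbital), so the π system is cyclic and fully conjugated.
Tallying contributions gives 5 × 2 = 10 from the double-bond units + 2 from the Se atom = 12.
12 is a 4n count (n = 3), so the planar conjugated ring is antiaromatic.

Antiaromatic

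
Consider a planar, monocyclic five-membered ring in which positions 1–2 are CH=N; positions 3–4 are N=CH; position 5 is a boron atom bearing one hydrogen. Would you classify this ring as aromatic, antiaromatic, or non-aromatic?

Every ring atom contributes a p orbital perpendicular to the ring (the double-bond atoms are sp², each contributing one p electron; each =N– nitrogen is pyridine-type (lone pair in the sp² plane, one electron in the p orbital); the boron has an empty p orbital), so the π system is cyclic and fully conjugated.
π-electron count: 2 × 2 = 4 from the double-bond units + 0 from the BH atom = 4.
4 = 4(1); a planar, fully conjugated 4n system is antiaromatic.

Antiaromatic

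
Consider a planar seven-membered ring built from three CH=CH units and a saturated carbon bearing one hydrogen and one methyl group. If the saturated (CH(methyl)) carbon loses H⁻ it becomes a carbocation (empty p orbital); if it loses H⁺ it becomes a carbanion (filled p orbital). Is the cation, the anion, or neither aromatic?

Once that carbon is sp², every ring atom has a p orbital and both ions are fully conjugated.
Cation: 3 × 2 + 0 = 6 π electrons → 4(1)+2, aromatic.
Anion: 3 × 2 + 2 = 8 π electrons → 4(2), antiaromatic.

The cation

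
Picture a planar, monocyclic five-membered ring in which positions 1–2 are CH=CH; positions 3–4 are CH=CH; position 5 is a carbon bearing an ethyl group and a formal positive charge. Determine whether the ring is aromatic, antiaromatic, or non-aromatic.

All ring atoms are sp² and supply a p orbital to the ring (the double-bond atoms are sp², each contributing one p electron; the carbocation has an empty p orbital); the conjugation is uninterrupted.
π-electron count: 2 × 2 = 4 from the double-bond units + 0 from the C(ethyl)(+) atom = 4.
With 4 = 4·1 π electrons, Hückel's rule classifies the planar ring as antiaromatic.

Antiaromatic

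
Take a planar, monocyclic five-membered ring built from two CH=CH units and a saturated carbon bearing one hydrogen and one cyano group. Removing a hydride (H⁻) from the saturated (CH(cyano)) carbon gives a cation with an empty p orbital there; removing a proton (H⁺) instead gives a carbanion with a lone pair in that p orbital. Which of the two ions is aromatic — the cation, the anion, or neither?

Both ions have a continuous loop of p orbitals — each ring atom is sp².
Cation: 2 × 2 + 0 = 4 π electrons → 4(1), antiaromatic.
Anion: 2 × 2 + 2 = 6 π electrons → 4(1)+2, aromatic.

The anion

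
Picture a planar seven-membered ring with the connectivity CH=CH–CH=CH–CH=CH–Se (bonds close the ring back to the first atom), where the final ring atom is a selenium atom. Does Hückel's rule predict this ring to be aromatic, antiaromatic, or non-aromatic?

Antiaromatic

Every ring atom contributes a p orbital perpendicular to the ring (each doubly-bonded ring atom is sp² with one p-orbital electron; the selenium donates one lone pair from its p orbital), so the π system is cyclic and fully conjugated.
Adding the contributions, 3 × 2 = 6 from the double-bond units + 2 from the Se atom = 8.
With 8 = 4·2 π electrons, Hückel's rule classifies the planar ring as antiaromatic.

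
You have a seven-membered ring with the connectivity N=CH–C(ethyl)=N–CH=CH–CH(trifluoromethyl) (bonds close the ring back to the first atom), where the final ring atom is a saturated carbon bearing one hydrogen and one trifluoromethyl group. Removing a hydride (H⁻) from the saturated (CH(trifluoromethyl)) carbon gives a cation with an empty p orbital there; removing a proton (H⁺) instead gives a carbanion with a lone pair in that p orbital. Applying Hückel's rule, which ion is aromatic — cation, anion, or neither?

The cation

Both ions have a continuous loop of p orbitals — each ring atom is sp².
Cation: 3 × 2 + 0 = 6 π electrons → 4(1)+2, aromatic.
Anion: 3 × 2 + 2 = 8 π electrons → 4(2), antiaromatic.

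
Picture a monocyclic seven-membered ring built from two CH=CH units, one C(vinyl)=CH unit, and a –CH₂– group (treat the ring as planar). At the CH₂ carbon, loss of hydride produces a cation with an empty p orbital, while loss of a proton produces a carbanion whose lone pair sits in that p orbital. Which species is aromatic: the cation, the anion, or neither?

In both ions every ring atom is sp² and contributes a p orbital, so both rings are fully conjugated.
Cation: 3 × 2 + 0 = 6 π electrons → 4(1)+2, aromatic.
Anion: 3 × 2 + 2 = 8 π electrons → 4(2), antiaromatic.

The cation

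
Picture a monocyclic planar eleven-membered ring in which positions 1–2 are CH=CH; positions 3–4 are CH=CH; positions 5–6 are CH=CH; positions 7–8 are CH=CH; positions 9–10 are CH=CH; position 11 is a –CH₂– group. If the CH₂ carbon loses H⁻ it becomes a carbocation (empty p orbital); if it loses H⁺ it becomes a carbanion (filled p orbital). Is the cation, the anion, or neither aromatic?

The cation

In either ion the ring is fully conjugated: every atom, including the new sp² carbon, supplies a p orbital.
Cation: 5 × 2 + 0 = 10 π electrons → 4(2)+2, aromatic.
Anion: 5 × 2 + 2 = 12 π electrons → 4(3), antiaromatic.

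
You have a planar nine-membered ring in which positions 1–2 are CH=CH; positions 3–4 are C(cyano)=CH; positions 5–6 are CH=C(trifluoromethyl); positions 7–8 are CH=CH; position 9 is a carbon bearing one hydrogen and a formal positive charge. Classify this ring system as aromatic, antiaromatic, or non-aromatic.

The p orbitals form a continuous loop: every atom in a ring double bond is sp² and brings one electron to the p orbital; the carbocation has an empty p orbital. The ring is fully conjugated.
Tallying contributions gives 4 × 2 = 8 from the double-bond units + 0 from the CH(+) atom = 8.
A 4n π count (8, n = 2) in a planar conjugated ring means antiaromatic.

Antiaromatic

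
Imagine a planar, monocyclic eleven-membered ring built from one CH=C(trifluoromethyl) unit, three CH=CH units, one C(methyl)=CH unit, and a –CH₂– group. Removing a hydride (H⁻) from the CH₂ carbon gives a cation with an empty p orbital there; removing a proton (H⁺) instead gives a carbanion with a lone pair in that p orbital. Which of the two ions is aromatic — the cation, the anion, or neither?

The cation

Once that carbon is sp², every ring atom has a p orbital and both ions are fully conjugated.
Cation: 5 × 2 + 0 = 10 π electrons → 4(2)+2, aromatic.
Anion: 5 × 2 + 2 = 12 π electrons → 4(3), antiaromatic.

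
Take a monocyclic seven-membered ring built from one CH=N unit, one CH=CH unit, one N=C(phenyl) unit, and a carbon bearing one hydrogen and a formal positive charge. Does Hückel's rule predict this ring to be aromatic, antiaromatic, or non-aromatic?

Aromatic

The p orbitals form a continuous loop: every atom in a ring double bond is sp² and brings one electron to the p orbital; the doubly-bonded nitrogens are pyridine-type — their lone pairs lie in the ring plane, leaving one electron in the p orbital; the carbocation has an empty p orbital. The ring is fully conjugated.
Counting π electrons: 3 × 2 = 6 from the double-bond units + 0 from the CH(+) atom = 6.
With 6 π electrons (n = 1), the Hückel 4n+2 condition holds.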